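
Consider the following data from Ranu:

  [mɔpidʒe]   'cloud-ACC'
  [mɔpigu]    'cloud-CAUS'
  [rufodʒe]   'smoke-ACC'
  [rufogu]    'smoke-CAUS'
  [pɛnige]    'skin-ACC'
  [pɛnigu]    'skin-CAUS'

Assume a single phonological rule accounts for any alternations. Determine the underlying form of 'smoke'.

The stem for 'smoke' ends in [dʒ] in [rufodʒe] but [g] in [rufogu].
The stem 'skin' ([pɛnige], [pɛnigu]) shows [g] unchanged in both environments, so [g] cannot be basic with [dʒ] derived before the ACC suffix.
The underlying segment must be /dʒ/; palato-alveolar /dʒ/ becomes [g] when no front vowel follows, yielding [g] there.
The underlying form of 'smoke' is therefore /rufodʒ/.

/rufodʒ/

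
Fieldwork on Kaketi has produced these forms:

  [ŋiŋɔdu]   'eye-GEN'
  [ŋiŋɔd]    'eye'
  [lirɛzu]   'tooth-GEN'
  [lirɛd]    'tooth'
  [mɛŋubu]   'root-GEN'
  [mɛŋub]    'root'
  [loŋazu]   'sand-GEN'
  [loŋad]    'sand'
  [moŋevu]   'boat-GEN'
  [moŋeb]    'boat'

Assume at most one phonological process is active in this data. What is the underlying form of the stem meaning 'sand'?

The root 'sand' surfaces as [loŋazu] and [loŋad], with a stem-final [z] ~ [d] alternation.
But 'eye' keeps [d] in both environments ([ŋiŋɔdu], [ŋiŋɔd]), so there is no rule changing /d/ to [z] before the GEN suffix.
So /z/ is underlying, and a rule of word-final hardening — voiced fricatives become stops word-finally — gives [d].
The underlying form of 'sand' is therefore /loŋaz/.

/loŋaz/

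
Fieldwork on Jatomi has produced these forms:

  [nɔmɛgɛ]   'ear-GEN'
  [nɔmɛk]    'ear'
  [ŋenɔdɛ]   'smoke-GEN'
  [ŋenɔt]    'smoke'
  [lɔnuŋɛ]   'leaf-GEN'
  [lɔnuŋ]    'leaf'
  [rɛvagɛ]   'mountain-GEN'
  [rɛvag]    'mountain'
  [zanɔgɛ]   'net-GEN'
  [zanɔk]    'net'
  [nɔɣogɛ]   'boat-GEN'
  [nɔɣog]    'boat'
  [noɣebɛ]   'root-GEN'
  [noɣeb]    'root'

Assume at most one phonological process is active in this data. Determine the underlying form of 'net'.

The stem for 'net' ends in [g] in [zanɔgɛ] but [k] in [zanɔk].
Compare 'boat', with invariant [g] in [nɔɣogɛ] and [nɔɣog]: an analysis with underlying /g/ and a rule producing [k] in isolation would wrongly predict alternation here too.
So /k/ is underlying, and a rule of intervocalic voicing — voiceless stops become voiced between vowels — gives [g].

/zanɔk/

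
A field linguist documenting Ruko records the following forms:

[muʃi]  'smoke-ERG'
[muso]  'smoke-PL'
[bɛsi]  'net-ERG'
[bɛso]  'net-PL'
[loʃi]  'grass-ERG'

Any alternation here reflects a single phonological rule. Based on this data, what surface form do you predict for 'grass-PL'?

In [muʃi] and [muso] the final segment of 'smoke' alternates: [ʃ] ~ [s].
If /s/ were underlying and a rule turned it into [ʃ] before the ERG suffix, 'net' would also alternate; but it has [s] in both [bɛsi] and [bɛso].
Therefore /ʃ/ is basic and [s] is derived by depalatalization (palato-alveolar /ʃ/ becomes [s] when no front vowel follows).
From [loʃi] the stem 'grass' is /loʃ/; when no front vowel follows this yields [loso].

[loso]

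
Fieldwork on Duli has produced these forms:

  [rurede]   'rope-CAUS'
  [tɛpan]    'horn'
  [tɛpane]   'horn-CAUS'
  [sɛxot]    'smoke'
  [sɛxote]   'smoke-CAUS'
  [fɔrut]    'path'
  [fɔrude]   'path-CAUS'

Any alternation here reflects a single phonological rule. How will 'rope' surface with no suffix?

The stem for 'path' ends in [t] in [fɔrut] but [d] in [fɔrude].
If /t/ were underlying and a rule turned it into [d] before the CAUS suffix, 'smoke' would also alternate; but it has [t] in both [sɛxot] and [sɛxote].
The underlying segment must be /d/; voiced obstruents become voiceless word-finally, yielding [t] there.
The one attested form of 'rope', [rurede], shows underlying /rured/. Applying the same rule word-finally gives [ruret].

[ruret]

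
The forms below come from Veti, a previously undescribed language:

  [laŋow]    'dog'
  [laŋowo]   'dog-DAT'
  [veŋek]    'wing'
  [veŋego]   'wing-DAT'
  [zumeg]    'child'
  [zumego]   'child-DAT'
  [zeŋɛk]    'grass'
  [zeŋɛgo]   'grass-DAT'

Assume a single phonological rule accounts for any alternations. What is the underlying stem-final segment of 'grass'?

/k/

The stem for 'grass' ends in [k] in [zeŋɛk] but [g] in [zeŋɛgo].
The stem 'child' ([zumeg], [zumego]) shows [g] unchanged in both environments, so [g] cannot be basic with [k] derived in isolation.
The underlying segment must be /k/; voiceless stops become voiced between vowels, yielding [g] there.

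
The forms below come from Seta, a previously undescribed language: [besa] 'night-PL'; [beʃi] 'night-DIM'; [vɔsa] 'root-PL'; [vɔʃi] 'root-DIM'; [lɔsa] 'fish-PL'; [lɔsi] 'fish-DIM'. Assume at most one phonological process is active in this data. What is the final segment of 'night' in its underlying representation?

The root 'night' surfaces as [besa] and [beʃi], with a stem-final [s] ~ [ʃ] alternation.
Compare 'fish', with invariant [s] in [lɔsa] and [lɔsi]: an analysis with underlying /s/ and a rule producing [ʃ] before the DIM suffix would wrongly predict alternation here too.
The alternation reflects depalatalization: palato-alveolar /ʃ/ becomes [s] when no front vowel follows. /ʃ/ is underlying.

/ʃ/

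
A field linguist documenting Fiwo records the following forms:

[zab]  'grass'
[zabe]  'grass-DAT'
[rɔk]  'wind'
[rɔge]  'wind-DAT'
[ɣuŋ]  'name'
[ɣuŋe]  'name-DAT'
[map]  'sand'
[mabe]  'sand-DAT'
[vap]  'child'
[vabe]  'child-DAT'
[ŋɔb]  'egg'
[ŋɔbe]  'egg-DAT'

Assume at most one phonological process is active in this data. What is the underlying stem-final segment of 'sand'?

'sand' shows [p] ~ [b] at the end of the stem ([map] vs [mabe]).
If /b/ were underlying and a rule turned it into [p] in isolation, 'egg' would also alternate; but it has [b] in both [ŋɔb] and [ŋɔbe].
Therefore /p/ is basic and [b] is derived by intervocalic voicing (voiceless stops become voiced between vowels).

/p/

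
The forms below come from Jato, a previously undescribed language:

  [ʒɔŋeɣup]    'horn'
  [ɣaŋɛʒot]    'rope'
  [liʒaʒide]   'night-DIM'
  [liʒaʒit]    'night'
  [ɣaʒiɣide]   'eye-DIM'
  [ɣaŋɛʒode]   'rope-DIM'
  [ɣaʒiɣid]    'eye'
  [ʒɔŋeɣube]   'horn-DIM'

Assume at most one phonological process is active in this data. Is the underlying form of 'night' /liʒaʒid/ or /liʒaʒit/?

/liʒaʒit/

The root 'night' surfaces as [liʒaʒide] and [liʒaʒit], with a stem-final [d] ~ [t] alternation.
If /d/ were underlying and a rule turned it into [t] in isolation, 'eye' would also alternate; but it has [d] in both [ɣaʒiɣide] and [ɣaʒiɣid].
Therefore /t/ is basic and [d] is derived by intervocalic voicing (voiceless stops become voiced between vowels).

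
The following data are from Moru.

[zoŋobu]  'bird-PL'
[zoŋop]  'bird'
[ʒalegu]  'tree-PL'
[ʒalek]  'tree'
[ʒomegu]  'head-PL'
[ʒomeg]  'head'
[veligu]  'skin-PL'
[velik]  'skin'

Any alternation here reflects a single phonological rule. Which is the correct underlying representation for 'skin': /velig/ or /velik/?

The root 'skin' surfaces as [veligu] and [velik], with a stem-final [g] ~ [k] alternation.
But 'head' keeps [g] in both environments ([ʒomegu], [ʒomeg]), so there is no rule changing /g/ to [k] in isolation.
So /k/ is underlying, and a rule of intervocalic voicing — voiceless stops become voiced between vowels — gives [g].

/velik/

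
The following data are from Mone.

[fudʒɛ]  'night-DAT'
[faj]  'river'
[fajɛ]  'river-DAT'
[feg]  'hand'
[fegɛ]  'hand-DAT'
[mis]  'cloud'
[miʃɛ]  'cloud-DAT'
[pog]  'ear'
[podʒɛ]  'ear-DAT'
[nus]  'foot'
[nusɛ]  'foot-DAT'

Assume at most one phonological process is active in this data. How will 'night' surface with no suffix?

[fug]

'ear' shows [g] ~ [dʒ] at the end of the stem ([pog] vs [podʒɛ]).
Compare 'hand', with invariant [g] in [feg] and [fegɛ]: an analysis with underlying /g/ and a rule producing [dʒ] before the DAT suffix would wrongly predict alternation here too.
Therefore /dʒ/ is basic and [g] is derived by depalatalization (palato-alveolar /dʒ/ and /ʃ/ become [g] and [s] when no front vowel follows).
From [fudʒɛ] the stem 'night' is /fudʒ/; when no front vowel follows this yields [fug].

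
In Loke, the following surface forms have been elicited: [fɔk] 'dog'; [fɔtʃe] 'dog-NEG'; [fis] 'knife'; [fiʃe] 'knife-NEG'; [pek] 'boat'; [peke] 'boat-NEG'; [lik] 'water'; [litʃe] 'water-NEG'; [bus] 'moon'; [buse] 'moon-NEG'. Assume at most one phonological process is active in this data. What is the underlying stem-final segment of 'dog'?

'dog' shows [k] ~ [tʃ] at the end of the stem ([fɔk] vs [fɔtʃe]).
The stem 'boat' ([pek], [peke]) shows [k] unchanged in both environments, so [k] cannot be basic with [tʃ] derived before the NEG suffix.
The alternation reflects depalatalization: palato-alveolar /tʃ/ and /ʃ/ become [k] and [s] when no front vowel follows. /tʃ/ is underlying.

/tʃ/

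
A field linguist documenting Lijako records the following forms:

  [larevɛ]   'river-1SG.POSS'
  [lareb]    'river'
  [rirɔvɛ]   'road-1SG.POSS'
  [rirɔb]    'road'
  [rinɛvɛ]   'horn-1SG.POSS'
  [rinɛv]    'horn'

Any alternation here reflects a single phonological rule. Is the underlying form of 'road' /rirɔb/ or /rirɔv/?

In [rirɔvɛ] and [rirɔb] the final segment of 'road' alternates: [v] ~ [b].
But 'horn' keeps [v] in both environments ([rinɛvɛ], [rinɛv]), so there is no rule changing /v/ to [b] in isolation.
So /b/ is underlying, and a rule of intervocalic spirantization — voiced stops become fricatives between vowels — gives [v].

/rirɔb/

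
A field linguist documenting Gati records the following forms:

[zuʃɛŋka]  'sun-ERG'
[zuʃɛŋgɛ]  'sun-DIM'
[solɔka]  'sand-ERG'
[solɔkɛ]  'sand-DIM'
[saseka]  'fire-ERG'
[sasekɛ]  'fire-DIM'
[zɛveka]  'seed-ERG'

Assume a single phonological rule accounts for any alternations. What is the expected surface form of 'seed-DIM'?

[zɛvekɛ]

The DIM suffix surfaces as [-gɛ] and [-kɛ], depending on the final segment of the stem.
By contrast the ERG suffix keeps its initial [k] throughout — that segment must be underlying.
The DIM suffix is therefore /-gɛ/ underlyingly, with post-vocalic devoicing: voiced stops become voiceless after a vowel.
After 'seed', which ends in a vowel, the suffix surfaces as [-kɛ], giving [zɛvekɛ].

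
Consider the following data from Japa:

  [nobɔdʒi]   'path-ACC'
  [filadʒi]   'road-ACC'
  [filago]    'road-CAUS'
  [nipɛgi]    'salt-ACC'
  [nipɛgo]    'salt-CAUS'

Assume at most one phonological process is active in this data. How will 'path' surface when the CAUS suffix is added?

[nobɔgo]

The root 'road' surfaces as [filadʒi] and [filago], with a stem-final [dʒ] ~ [g] alternation.
But 'salt' keeps [g] in both environments ([nipɛgi], [nipɛgo]), so there is no rule changing /g/ to [dʒ] before the ACC suffix.
So /dʒ/ is underlying, and a rule of depalatalization — palato-alveolar /dʒ/ becomes [g] when no front vowel follows — gives [g].
From [nobɔdʒi] the stem 'path' is /nobɔdʒ/; when no front vowel follows this yields [nobɔgo].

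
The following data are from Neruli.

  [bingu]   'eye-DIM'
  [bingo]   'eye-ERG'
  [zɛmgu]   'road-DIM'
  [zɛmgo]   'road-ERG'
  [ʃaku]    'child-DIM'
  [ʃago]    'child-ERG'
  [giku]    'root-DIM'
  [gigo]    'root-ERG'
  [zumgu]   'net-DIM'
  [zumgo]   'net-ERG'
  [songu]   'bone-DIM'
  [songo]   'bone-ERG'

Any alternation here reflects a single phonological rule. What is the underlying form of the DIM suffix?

/-ku/

The DIM morpheme has two allomorphs, [-gu] and [-ku].
By contrast the ERG suffix keeps its initial [g] throughout — that segment must be underlying.
The DIM suffix is therefore /-ku/ underlyingly, with post-nasal voicing: voiceless stops become voiced after a nasal.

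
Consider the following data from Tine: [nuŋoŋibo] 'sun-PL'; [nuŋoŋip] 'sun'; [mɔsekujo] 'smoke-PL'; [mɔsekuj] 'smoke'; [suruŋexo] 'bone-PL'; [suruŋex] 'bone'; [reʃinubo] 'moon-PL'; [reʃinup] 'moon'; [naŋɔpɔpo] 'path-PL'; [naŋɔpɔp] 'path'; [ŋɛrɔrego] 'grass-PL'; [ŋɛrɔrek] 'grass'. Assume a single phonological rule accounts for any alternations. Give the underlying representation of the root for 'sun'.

The root 'sun' surfaces as [nuŋoŋibo] and [nuŋoŋip], with a stem-final [b] ~ [p] alternation.
If /p/ were underlying and a rule turned it into [b] before the PL suffix, 'path' would also alternate; but it has [p] in both [naŋɔpɔpo] and [naŋɔpɔp].
The underlying segment must be /b/; voiced obstruents become voiceless word-finally, yielding [p] there.

/nuŋoŋib/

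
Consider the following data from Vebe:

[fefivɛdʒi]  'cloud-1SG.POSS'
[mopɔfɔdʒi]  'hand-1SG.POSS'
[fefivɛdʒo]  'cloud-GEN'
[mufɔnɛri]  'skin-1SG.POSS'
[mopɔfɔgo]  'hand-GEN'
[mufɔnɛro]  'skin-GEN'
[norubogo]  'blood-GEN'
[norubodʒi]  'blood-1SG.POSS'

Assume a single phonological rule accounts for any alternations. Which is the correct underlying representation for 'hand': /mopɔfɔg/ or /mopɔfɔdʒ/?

'hand' shows [g] ~ [dʒ] at the end of the stem ([mopɔfɔgo] vs [mopɔfɔdʒi]).
The stem 'cloud' ([fefivɛdʒo], [fefivɛdʒi]) shows [dʒ] unchanged in both environments, so [dʒ] cannot be basic with [g] derived before the GEN suffix.
The underlying segment must be /g/; /g/ becomes palato-alveolar [dʒ] before a front vowel, yielding [dʒ] there.

/mopɔfɔg/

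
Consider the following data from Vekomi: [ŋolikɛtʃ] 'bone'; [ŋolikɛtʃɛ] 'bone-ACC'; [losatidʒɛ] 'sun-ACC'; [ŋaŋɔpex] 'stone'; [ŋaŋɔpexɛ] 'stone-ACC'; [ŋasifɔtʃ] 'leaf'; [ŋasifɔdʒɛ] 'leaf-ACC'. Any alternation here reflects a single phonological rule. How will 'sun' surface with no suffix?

[losatitʃ]

The stem for 'leaf' ends in [tʃ] in [ŋasifɔtʃ] but [dʒ] in [ŋasifɔdʒɛ].
But 'bone' keeps [tʃ] in both environments ([ŋolikɛtʃ], [ŋolikɛtʃɛ]), so there is no rule changing /tʃ/ to [dʒ] before the ACC suffix.
Therefore /dʒ/ is basic and [tʃ] is derived by word-final obstruent devoicing (voiced obstruents become voiceless word-finally).
The one attested form of 'sun', [losatidʒɛ], shows underlying /losatidʒ/. Applying the same rule word-finally gives [losatitʃ].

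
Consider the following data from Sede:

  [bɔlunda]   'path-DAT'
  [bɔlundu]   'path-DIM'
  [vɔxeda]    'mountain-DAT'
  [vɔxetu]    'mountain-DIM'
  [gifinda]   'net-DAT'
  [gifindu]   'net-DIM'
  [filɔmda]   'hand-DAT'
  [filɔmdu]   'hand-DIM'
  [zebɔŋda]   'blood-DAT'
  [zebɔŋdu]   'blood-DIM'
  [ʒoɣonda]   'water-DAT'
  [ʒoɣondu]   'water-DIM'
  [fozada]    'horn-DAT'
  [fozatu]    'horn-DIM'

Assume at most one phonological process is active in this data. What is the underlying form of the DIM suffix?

/-tu/

The DIM morpheme has two allomorphs, [-du] and [-tu].
By contrast the DAT suffix keeps its initial [d] throughout — that segment must be underlying.
The DIM suffix is therefore /-tu/ underlyingly, with post-nasal voicing: voiceless stops become voiced after a nasal.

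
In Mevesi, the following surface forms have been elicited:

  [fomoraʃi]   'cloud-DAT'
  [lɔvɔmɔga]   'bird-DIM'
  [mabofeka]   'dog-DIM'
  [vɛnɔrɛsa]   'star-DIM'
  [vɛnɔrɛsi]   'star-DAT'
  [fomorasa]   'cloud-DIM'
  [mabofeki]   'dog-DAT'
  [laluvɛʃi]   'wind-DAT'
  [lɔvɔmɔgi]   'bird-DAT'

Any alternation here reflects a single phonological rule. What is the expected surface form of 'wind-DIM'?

[laluvɛsa]

The root 'cloud' surfaces as [fomoraʃi] and [fomorasa], with a stem-final [ʃ] ~ [s] alternation.
If /s/ were underlying and a rule turned it into [ʃ] before the DAT suffix, 'star' would also alternate; but it has [s] in both [vɛnɔrɛsi] and [vɛnɔrɛsa].
So /ʃ/ is underlying, and a rule of depalatalization — palato-alveolar /ʃ/ becomes [s] when no front vowel follows — gives [s].
The one attested form of 'wind', [laluvɛʃi], shows underlying /laluvɛʃ/. Applying the same rule when no front vowel follows gives [laluvɛsa].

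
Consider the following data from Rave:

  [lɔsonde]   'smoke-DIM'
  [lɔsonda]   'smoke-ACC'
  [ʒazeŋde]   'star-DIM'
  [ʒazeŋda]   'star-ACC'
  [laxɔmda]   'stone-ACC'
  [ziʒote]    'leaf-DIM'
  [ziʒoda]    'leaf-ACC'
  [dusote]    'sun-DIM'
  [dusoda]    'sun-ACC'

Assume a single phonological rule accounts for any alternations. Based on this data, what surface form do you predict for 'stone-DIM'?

[laxɔmde]

The DIM morpheme has two allomorphs, [-de] and [-te].
By contrast the ACC suffix keeps its initial [d] throughout — that segment must be underlying.
The DIM suffix is therefore /-te/ underlyingly, with post-nasal voicing: voiceless stops become voiced after a nasal.
After 'stone', which ends in a nasal, the suffix surfaces as [-de], giving [laxɔmde].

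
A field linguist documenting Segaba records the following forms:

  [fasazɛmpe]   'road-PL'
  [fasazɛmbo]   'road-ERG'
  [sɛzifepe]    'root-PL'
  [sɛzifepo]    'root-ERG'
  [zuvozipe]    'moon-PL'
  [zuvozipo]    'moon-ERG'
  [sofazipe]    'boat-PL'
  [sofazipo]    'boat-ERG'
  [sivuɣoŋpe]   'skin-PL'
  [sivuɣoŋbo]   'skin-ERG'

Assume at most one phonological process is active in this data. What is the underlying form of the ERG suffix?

/-bo/

The ERG suffix surfaces as [-bo] and [-po], depending on the final segment of the stem.
The PL suffix, which begins with [p], is invariant after every stem; so [p] is not altered by any rule here.
So the underlying form is /-bo/, and voiced stops become voiceless after a vowel.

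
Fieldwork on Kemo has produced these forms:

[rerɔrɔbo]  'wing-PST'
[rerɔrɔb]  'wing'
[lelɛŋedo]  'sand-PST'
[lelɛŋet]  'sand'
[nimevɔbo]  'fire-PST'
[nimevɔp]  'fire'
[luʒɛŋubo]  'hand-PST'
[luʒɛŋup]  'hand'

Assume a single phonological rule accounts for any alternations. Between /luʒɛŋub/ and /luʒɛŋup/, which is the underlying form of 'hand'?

/luʒɛŋup/

The stem for 'hand' ends in [b] in [luʒɛŋubo] but [p] in [luʒɛŋup].
The stem 'wing' ([rerɔrɔbo], [rerɔrɔb]) shows [b] unchanged in both environments, so [b] cannot be basic with [p] derived in isolation.
The underlying segment must be /p/; voiceless stops become voiced between vowels, yielding [b] there.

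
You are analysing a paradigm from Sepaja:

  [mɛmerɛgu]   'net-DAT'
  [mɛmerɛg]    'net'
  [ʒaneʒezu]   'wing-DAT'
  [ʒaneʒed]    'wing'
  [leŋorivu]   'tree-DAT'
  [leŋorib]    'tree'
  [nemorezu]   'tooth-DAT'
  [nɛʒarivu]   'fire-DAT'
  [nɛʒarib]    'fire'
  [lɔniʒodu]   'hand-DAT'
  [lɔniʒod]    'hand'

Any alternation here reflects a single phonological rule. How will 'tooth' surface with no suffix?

The stem for 'wing' ends in [z] in [ʒaneʒezu] but [d] in [ʒaneʒed].
The stem 'hand' ([lɔniʒodu], [lɔniʒod]) shows [d] unchanged in both environments, so [d] cannot be basic with [z] derived before the DAT suffix.
So /z/ is underlying, and a rule of word-final hardening — voiced fricatives become stops word-finally — gives [d].
From [nemorezu] the stem 'tooth' is /nemorez/; word-finally this yields [nemored].

[nemored]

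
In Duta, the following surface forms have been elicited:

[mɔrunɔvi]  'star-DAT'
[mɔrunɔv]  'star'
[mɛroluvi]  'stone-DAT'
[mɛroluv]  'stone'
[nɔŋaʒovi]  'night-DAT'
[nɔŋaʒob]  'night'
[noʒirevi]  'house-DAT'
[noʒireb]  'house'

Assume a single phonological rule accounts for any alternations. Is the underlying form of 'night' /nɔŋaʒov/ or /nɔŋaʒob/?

In [nɔŋaʒovi] and [nɔŋaʒob] the final segment of 'night' alternates: [v] ~ [b].
If /v/ were underlying and a rule turned it into [b] in isolation, 'star' would also alternate; but it has [v] in both [mɔrunɔvi] and [mɔrunɔv].
The alternation reflects intervocalic spirantization: voiced stops become fricatives between vowels. /b/ is underlying.

/nɔŋaʒob/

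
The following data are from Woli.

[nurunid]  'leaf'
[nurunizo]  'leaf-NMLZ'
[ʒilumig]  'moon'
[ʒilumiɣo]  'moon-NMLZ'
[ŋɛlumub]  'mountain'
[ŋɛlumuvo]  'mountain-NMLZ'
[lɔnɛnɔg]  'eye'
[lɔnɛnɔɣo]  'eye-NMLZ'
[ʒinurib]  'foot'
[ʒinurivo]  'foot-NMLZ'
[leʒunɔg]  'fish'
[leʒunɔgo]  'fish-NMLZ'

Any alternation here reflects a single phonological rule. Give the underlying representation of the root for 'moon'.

/ʒilumiɣ/

In [ʒilumig] and [ʒilumiɣo] the final segment of 'moon' alternates: [g] ~ [ɣ].
Compare 'fish', with invariant [g] in [leʒunɔg] and [leʒunɔgo]: an analysis with underlying /g/ and a rule producing [ɣ] before the NMLZ suffix would wrongly predict alternation here too.
So /ɣ/ is underlying, and a rule of word-final hardening — voiced fricatives become stops word-finally — gives [g].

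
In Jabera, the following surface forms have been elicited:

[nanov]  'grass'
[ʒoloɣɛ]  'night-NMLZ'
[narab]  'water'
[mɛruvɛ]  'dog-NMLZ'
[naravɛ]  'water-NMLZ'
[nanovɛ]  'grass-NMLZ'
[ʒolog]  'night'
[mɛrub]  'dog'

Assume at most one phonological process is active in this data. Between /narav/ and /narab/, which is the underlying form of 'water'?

The root 'water' surfaces as [naravɛ] and [narab], with a stem-final [v] ~ [b] alternation.
If /v/ were underlying and a rule turned it into [b] in isolation, 'grass' would also alternate; but it has [v] in both [nanovɛ] and [nanov].
The underlying segment must be /b/; voiced stops become fricatives between vowels, yielding [v] there.

/narab/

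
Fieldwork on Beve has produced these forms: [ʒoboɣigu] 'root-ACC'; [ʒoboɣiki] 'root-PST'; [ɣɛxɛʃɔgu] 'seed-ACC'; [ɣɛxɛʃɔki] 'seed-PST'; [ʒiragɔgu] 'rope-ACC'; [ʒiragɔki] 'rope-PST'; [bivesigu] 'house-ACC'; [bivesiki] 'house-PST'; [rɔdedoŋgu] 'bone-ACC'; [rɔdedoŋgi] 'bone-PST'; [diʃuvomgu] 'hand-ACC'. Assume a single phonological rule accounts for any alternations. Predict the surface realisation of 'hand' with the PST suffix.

[diʃuvomgi]

The PST suffix surfaces as [-gi] and [-ki], depending on the final segment of the stem.
The ACC suffix, which begins with [g], is invariant after every stem; so [g] is not altered by any rule here.
The PST suffix is therefore /-ki/ underlyingly, with post-nasal voicing: voiceless stops become voiced after a nasal.
After 'hand', which ends in a nasal, the suffix surfaces as [-gi], giving [diʃuvomgi].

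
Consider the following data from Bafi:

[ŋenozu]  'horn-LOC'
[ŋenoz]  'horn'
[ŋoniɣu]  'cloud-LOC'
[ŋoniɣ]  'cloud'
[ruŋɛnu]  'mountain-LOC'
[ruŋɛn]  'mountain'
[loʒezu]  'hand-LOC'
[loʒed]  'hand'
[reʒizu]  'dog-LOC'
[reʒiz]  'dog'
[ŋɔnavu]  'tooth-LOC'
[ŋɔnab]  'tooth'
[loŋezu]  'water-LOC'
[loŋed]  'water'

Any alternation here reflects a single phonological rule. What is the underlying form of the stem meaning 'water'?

'water' shows [z] ~ [d] at the end of the stem ([loŋezu] vs [loŋed]).
But 'dog' keeps [z] in both environments ([reʒizu], [reʒiz]), so there is no rule changing /z/ to [d] in isolation.
The underlying segment must be /d/; voiced stops become fricatives between vowels, yielding [z] there.
Hence 'water' is /loŋed/ underlyingly.

/loŋed/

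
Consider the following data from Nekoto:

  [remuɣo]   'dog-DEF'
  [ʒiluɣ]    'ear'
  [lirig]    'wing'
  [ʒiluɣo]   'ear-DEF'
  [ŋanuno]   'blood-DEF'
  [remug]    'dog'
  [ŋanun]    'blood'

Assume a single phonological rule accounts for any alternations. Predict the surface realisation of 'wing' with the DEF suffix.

[liriɣo]

'dog' shows [ɣ] ~ [g] at the end of the stem ([remuɣo] vs [remug]).
If /ɣ/ were underlying and a rule turned it into [g] in isolation, 'ear' would also alternate; but it has [ɣ] in both [ʒiluɣo] and [ʒiluɣ].
So /g/ is underlying, and a rule of intervocalic spirantization — voiced stops become fricatives between vowels — gives [ɣ].
The one attested form of 'wing', [lirig], shows underlying /lirig/. Applying the same rule between vowels gives [liriɣo].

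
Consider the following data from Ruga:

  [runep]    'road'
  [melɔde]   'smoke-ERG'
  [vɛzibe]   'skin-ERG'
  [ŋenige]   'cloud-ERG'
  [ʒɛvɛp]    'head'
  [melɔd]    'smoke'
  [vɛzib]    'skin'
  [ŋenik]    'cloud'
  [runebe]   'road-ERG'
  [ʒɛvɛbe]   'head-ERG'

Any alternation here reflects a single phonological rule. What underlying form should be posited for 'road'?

/runep/

In [runep] and [runebe] the final segment of 'road' alternates: [p] ~ [b].
But 'skin' keeps [b] in both environments ([vɛzib], [vɛzibe]), so there is no rule changing /b/ to [p] in isolation.
The alternation reflects intervocalic voicing: voiceless stops become voiced between vowels. /p/ is underlying.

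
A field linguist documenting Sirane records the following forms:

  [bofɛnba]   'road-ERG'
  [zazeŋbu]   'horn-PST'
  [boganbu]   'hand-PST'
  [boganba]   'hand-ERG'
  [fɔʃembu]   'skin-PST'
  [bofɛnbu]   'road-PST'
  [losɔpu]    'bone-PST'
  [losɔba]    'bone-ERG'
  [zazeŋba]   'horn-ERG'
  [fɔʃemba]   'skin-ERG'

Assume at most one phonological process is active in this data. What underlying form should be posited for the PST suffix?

/-pu/

The PST morpheme has two allomorphs, [-bu] and [-pu].
The ERG suffix, which begins with [b], is invariant after every stem; so [b] is not altered by any rule here.
The PST suffix is therefore /-pu/ underlyingly, with post-nasal voicing: voiceless stops become voiced after a nasal.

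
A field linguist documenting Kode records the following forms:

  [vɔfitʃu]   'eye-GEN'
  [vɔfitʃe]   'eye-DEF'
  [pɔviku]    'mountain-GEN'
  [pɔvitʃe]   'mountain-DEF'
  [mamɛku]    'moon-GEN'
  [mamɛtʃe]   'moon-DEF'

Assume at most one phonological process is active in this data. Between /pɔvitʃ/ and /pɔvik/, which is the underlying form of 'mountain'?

The root 'mountain' surfaces as [pɔviku] and [pɔvitʃe], with a stem-final [k] ~ [tʃ] alternation.
Compare 'eye', with invariant [tʃ] in [vɔfitʃu] and [vɔfitʃe]: an analysis with underlying /tʃ/ and a rule producing [k] before the GEN suffix would wrongly predict alternation here too.
The alternation reflects palatalization before a front vowel: /k/ becomes palato-alveolar [tʃ] before a front vowel. /k/ is underlying.

/pɔvik/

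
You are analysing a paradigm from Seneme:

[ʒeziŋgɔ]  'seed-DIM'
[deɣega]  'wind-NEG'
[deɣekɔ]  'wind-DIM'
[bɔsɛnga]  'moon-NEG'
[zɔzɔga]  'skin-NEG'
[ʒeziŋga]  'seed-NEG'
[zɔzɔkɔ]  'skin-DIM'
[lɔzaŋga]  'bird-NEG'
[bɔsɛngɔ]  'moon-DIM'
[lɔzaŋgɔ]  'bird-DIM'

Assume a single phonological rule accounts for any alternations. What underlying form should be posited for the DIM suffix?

The DIM morpheme has two allomorphs, [-gɔ] and [-kɔ].
The NEG suffix, which begins with [g], is invariant after every stem; so [g] is not altered by any rule here.
So the underlying form is /-kɔ/, and voiceless stops become voiced after a nasal.

/-kɔ/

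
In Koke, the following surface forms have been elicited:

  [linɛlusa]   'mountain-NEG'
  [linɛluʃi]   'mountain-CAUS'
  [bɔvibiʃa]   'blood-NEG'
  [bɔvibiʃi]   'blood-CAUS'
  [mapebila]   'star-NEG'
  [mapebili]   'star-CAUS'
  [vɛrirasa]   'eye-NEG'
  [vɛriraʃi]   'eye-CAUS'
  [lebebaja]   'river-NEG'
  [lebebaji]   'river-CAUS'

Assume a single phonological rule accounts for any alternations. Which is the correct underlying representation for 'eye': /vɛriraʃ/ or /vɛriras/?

In [vɛrirasa] and [vɛriraʃi] the final segment of 'eye' alternates: [s] ~ [ʃ].
The stem 'blood' ([bɔvibiʃa], [bɔvibiʃi]) shows [ʃ] unchanged in both environments, so [ʃ] cannot be basic with [s] derived before the NEG suffix.
So /s/ is underlying, and a rule of palatalization before a front vowel — /s/ becomes palato-alveolar [ʃ] before a front vowel — gives [ʃ].

/vɛriras/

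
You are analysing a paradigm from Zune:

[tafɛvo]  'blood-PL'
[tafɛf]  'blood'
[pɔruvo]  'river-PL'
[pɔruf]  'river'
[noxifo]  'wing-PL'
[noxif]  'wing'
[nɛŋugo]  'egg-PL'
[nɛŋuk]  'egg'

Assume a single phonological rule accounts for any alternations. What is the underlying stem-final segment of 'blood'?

/v/

In [tafɛvo] and [tafɛf] the final segment of 'blood' alternates: [v] ~ [f].
Compare 'wing', with invariant [f] in [noxifo] and [noxif]: an analysis with underlying /f/ and a rule producing [v] before the PL suffix would wrongly predict alternation here too.
Therefore /v/ is basic and [f] is derived by word-final obstruent devoicing (voiced obstruents become voiceless word-finally).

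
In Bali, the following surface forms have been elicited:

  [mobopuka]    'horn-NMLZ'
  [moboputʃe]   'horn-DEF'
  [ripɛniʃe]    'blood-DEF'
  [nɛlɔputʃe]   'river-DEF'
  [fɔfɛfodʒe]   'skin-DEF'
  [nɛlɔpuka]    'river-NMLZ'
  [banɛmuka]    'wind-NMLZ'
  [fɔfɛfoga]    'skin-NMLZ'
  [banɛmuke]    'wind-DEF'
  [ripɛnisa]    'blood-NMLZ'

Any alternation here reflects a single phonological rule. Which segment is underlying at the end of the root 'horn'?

In [moboputʃe] and [mobopuka] the final segment of 'horn' alternates: [tʃ] ~ [k].
Compare 'wind', with invariant [k] in [banɛmuke] and [banɛmuka]: an analysis with underlying /k/ and a rule producing [tʃ] before the DEF suffix would wrongly predict alternation here too.
The underlying segment must be /tʃ/; palato-alveolar /tʃ/, /dʒ/ and /ʃ/ become [k], [g] and [s] when no front vowel follows, yielding [k] there.

/tʃ/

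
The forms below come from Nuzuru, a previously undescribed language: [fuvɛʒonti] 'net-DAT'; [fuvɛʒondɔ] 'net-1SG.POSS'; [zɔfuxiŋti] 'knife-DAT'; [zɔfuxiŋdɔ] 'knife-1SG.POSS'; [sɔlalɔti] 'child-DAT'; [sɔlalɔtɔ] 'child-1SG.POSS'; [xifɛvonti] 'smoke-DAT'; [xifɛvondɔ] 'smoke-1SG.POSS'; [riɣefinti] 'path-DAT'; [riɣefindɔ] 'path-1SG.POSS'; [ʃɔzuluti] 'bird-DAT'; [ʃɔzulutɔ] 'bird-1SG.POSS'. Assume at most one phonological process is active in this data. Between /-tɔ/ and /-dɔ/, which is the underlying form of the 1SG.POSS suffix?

The 1SG.POSS suffix surfaces as [-dɔ] and [-tɔ], depending on the final segment of the stem.
By contrast the DAT suffix keeps its initial [t] throughout — that segment must be underlying.
So the underlying form is /-dɔ/, and voiced stops become voiceless after a vowel.

/-dɔ/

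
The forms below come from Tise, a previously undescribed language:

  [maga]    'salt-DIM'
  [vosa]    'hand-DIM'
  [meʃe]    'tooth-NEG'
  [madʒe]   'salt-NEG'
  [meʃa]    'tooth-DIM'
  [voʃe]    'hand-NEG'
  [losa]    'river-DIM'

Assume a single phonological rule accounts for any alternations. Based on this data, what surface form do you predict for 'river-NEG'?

[loʃe]

The root 'hand' surfaces as [voʃe] and [vosa], with a stem-final [ʃ] ~ [s] alternation.
Compare 'tooth', with invariant [ʃ] in [meʃe] and [meʃa]: an analysis with underlying /ʃ/ and a rule producing [s] before the DIM suffix would wrongly predict alternation here too.
So /s/ is underlying, and a rule of palatalization before a front vowel — /g/ and /s/ become palato-alveolar [dʒ] and [ʃ] before a front vowel — gives [ʃ].
The one attested form of 'river', [losa], shows underlying /los/. Applying the same rule before a front vowel gives [loʃe].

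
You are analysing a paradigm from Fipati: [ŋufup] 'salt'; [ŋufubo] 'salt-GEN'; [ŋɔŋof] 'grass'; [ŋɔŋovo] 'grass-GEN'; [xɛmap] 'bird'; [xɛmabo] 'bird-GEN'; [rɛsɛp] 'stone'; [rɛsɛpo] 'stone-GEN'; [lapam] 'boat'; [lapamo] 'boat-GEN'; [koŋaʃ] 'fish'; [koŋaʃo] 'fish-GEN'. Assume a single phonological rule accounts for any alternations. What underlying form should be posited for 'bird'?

/xɛmab/

The stem for 'bird' ends in [p] in [xɛmap] but [b] in [xɛmabo].
Compare 'stone', with invariant [p] in [rɛsɛp] and [rɛsɛpo]: an analysis with underlying /p/ and a rule producing [b] before the GEN suffix would wrongly predict alternation here too.
The underlying segment must be /b/; voiced obstruents become voiceless word-finally, yielding [p] there.
The underlying form of 'bird' is therefore /xɛmab/.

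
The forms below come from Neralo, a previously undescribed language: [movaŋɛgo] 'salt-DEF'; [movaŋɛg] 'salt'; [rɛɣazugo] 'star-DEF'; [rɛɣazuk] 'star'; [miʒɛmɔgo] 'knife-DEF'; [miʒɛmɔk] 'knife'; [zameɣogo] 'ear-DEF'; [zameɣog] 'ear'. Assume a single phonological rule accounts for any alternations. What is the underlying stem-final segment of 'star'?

'star' shows [g] ~ [k] at the end of the stem ([rɛɣazugo] vs [rɛɣazuk]).
But 'salt' keeps [g] in both environments ([movaŋɛgo], [movaŋɛg]), so there is no rule changing /g/ to [k] in isolation.
So /k/ is underlying, and a rule of intervocalic voicing — voiceless stops become voiced between vowels — gives [g].

/k/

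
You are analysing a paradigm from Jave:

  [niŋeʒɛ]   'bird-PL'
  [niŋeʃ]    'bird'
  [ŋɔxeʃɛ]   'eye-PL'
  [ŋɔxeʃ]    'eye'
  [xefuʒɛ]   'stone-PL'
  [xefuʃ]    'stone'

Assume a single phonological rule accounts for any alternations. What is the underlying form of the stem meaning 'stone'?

/xefuʒ/

The stem for 'stone' ends in [ʒ] in [xefuʒɛ] but [ʃ] in [xefuʃ].
But 'eye' keeps [ʃ] in both environments ([ŋɔxeʃɛ], [ŋɔxeʃ]), so there is no rule changing /ʃ/ to [ʒ] before the PL suffix.
The underlying segment must be /ʒ/; voiced obstruents become voiceless word-finally, yielding [ʃ] there.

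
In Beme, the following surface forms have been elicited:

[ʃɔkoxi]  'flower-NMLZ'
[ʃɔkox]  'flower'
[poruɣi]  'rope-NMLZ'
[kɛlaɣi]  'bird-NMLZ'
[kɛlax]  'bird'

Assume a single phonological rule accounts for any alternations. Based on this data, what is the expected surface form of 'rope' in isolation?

[porux]

The stem for 'bird' ends in [ɣ] in [kɛlaɣi] but [x] in [kɛlax].
But 'flower' keeps [x] in both environments ([ʃɔkoxi], [ʃɔkox]), so there is no rule changing /x/ to [ɣ] before the NMLZ suffix.
The underlying segment must be /ɣ/; voiced obstruents become voiceless word-finally, yielding [x] there.
The one attested form of 'rope', [poruɣi], shows underlying /poruɣ/. Applying the same rule word-finally gives [porux].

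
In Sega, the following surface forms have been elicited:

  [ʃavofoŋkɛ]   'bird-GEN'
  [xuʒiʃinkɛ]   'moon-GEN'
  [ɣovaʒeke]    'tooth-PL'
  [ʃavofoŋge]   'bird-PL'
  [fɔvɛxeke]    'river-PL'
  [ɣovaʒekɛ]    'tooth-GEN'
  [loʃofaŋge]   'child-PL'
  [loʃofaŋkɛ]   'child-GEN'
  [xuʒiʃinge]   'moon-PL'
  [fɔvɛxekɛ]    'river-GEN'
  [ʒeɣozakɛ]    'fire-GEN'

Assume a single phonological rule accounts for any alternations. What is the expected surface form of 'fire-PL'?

The PL morpheme has two allomorphs, [-ge] and [-ke].
The GEN suffix, which begins with [k], is invariant after every stem; so [k] is not altered by any rule here.
So the underlying form is /-ge/, and voiced stops become voiceless after a vowel.
After 'fire', which ends in a vowel, the suffix surfaces as [-ke], giving [ʒeɣozake].

[ʒeɣozake]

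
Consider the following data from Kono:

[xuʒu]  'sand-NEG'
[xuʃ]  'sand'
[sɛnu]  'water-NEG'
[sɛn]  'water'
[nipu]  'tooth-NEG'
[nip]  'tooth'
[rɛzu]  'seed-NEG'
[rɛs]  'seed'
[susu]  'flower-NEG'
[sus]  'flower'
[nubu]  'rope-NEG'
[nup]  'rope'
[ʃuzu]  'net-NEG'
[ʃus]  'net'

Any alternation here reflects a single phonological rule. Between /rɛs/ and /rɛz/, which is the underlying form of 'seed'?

/rɛz/

The root 'seed' surfaces as [rɛzu] and [rɛs], with a stem-final [z] ~ [s] alternation.
If /s/ were underlying and a rule turned it into [z] before the NEG suffix, 'flower' would also alternate; but it has [s] in both [susu] and [sus].
The alternation reflects word-final obstruent devoicing: voiced obstruents become voiceless word-finally. /z/ is underlying.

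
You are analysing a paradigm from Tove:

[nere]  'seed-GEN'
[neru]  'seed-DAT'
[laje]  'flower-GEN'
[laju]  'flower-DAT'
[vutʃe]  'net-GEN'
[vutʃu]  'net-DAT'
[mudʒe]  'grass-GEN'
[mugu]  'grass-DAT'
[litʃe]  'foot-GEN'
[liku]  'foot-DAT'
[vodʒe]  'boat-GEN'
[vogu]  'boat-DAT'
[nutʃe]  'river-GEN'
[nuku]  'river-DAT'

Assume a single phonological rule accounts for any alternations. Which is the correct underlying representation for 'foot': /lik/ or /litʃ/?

/lik/

The root 'foot' surfaces as [litʃe] and [liku], with a stem-final [tʃ] ~ [k] alternation.
If /tʃ/ were underlying and a rule turned it into [k] before the DAT suffix, 'net' would also alternate; but it has [tʃ] in both [vutʃe] and [vutʃu].
The alternation reflects palatalization before a front vowel: /k/ and /g/ become palato-alveolar [tʃ] and [dʒ] before a front vowel. /k/ is underlying.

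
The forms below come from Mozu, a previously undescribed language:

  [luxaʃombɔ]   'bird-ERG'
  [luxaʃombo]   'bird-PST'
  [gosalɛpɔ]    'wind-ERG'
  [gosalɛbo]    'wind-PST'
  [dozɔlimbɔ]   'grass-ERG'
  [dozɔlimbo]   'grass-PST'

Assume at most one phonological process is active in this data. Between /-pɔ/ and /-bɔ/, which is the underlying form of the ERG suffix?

The ERG suffix surfaces as [-bɔ] and [-pɔ], depending on the final segment of the stem.
The PST suffix, which begins with [b], is invariant after every stem; so [b] is not altered by any rule here.
So the underlying form is /-pɔ/, and voiceless stops become voiced after a nasal.

/-pɔ/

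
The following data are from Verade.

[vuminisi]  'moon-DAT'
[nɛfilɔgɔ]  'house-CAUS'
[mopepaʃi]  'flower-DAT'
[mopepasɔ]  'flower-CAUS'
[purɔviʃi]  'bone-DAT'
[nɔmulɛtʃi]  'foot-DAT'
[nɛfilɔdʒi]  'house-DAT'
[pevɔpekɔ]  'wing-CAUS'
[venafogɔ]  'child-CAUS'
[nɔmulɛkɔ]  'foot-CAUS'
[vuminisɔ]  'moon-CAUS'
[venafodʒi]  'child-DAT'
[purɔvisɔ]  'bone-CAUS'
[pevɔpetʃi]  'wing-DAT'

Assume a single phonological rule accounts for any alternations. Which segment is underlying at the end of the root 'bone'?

The stem for 'bone' ends in [ʃ] in [purɔviʃi] but [s] in [purɔvisɔ].
Compare 'moon', with invariant [s] in [vuminisi] and [vuminisɔ]: an analysis with underlying /s/ and a rule producing [ʃ] before the DAT suffix would wrongly predict alternation here too.
So /ʃ/ is underlying, and a rule of depalatalization — palato-alveolar /tʃ/, /dʒ/ and /ʃ/ become [k], [g] and [s] when no front vowel follows — gives [s].

/ʃ/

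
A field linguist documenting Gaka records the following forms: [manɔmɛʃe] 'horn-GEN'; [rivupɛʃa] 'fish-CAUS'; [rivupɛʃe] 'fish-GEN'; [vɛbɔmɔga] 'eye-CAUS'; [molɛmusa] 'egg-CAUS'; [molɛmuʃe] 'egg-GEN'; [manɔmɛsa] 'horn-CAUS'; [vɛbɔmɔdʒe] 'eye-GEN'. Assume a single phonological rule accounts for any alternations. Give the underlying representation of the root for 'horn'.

The stem for 'horn' ends in [s] in [manɔmɛsa] but [ʃ] in [manɔmɛʃe].
Compare 'fish', with invariant [ʃ] in [rivupɛʃa] and [rivupɛʃe]: an analysis with underlying /ʃ/ and a rule producing [s] before the CAUS suffix would wrongly predict alternation here too.
The alternation reflects palatalization before a front vowel: /g/ and /s/ become palato-alveolar [dʒ] and [ʃ] before a front vowel. /s/ is underlying.

/manɔmɛs/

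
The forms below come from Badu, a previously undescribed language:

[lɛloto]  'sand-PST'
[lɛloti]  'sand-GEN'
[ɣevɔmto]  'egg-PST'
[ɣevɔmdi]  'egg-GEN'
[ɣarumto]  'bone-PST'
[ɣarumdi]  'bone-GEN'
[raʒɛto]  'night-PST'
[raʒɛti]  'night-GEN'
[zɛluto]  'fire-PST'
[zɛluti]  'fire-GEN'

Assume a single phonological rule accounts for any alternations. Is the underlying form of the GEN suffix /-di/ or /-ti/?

/-di/

The GEN suffix surfaces as [-di] and [-ti], depending on the final segment of the stem.
By contrast the PST suffix keeps its initial [t] throughout — that segment must be underlying.
So the underlying form is /-di/, and voiced stops become voiceless after a vowel.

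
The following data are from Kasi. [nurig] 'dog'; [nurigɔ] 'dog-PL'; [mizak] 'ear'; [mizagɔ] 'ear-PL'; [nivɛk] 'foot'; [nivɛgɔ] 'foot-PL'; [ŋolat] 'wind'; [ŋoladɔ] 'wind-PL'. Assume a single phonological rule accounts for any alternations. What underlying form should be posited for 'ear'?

/mizak/

'ear' shows [k] ~ [g] at the end of the stem ([mizak] vs [mizagɔ]).
Compare 'dog', with invariant [g] in [nurig] and [nurigɔ]: an analysis with underlying /g/ and a rule producing [k] in isolation would wrongly predict alternation here too.
The underlying segment must be /k/; voiceless stops become voiced between vowels, yielding [g] there.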